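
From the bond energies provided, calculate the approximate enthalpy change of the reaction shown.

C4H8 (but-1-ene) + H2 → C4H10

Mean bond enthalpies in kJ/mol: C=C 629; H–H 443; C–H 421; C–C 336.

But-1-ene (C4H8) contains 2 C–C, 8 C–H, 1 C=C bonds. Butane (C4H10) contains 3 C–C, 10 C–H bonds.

Bonds broken (reactants):
  C–C: 2 × 336 = 672
  C–H: 8 × 421 = 3368
  C=C: 1 × 629 = 629
  H–H: 1 × 443 = 443
  Σ(broken) = 5112 kJ
Bonds formed (products):
  C–C: 3 × 336 = 1008
  C–H: 10 × 421 = 4210
  Σ(formed) = 5218 kJ
ΔH = Σ(broken) − Σ(formed) = 5112 − 5218 = −106 kJ

ΔH ≈ −106 kJ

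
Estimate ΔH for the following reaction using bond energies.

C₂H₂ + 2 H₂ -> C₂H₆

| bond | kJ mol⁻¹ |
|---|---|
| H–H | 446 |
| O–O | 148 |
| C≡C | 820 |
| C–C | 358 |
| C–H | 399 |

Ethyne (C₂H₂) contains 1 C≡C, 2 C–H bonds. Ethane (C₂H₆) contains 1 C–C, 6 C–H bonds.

Bonds broken (reactants):
  C≡C: 1 × 820 = 820
  C–H: 2 × 399 = 798
  H–H: 2 × 446 = 892
  Σ(broken) = 2510 kJ
Bonds formed (products):
  C–C: 1 × 358 = 358
  C–H: 6 × 399 = 2394
  Σ(formed) = 2752 kJ
ΔH = Σ(broken) − Σ(formed) = 2510 − 2752 = −242 kJ

ΔH ≈ −242 kJ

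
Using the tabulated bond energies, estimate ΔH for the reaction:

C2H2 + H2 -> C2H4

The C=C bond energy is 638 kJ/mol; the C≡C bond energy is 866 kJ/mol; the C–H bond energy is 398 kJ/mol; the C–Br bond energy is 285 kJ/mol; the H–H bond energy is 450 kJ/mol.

Bonds broken (reactants):
  C≡C: 1 × 866 = 866
  C–H: 2 × 398 = 796
  H–H: 1 × 450 = 450
  Σ(broken) = 2112 kJ
Bonds formed (products):
  C–H: 4 × 398 = 1592
  C=C: 1 × 638 = 638
  Σ(formed) = 2230 kJ
ΔH = Σ(broken) − Σ(formed) = 2112 − 2230 = −118 kJ

ΔH ≈ −118 kJ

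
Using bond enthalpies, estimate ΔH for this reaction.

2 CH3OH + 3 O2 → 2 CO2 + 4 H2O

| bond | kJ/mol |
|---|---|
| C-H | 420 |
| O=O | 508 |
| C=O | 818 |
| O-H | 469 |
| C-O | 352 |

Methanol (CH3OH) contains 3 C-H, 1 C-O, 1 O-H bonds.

ΔH ≈ −1338 kJ

Bonds broken (reactants):
  C-H: 6 × 420 = 2520
  C-O: 2 × 352 = 704
  O-H: 2 × 469 = 938
  O=O: 3 × 508 = 1524
  Σ(broken) = 5686 kJ
Bonds formed (products):
  C=O: 4 × 818 = 3272
  O-H: 8 × 469 = 3752
  Σ(formed) = 7024 kJ
ΔH = Σ(broken) − Σ(formed) = 5686 − 7024 = −1338 kJ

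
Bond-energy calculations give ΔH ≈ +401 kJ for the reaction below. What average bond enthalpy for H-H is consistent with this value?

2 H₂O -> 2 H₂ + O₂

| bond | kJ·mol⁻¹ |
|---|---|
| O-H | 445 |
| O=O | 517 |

Let D be the H-H bond energy.
Σ(broken) = 4×445 = 1780
Σ(formed) = 2×D + 1×517 = 517 + 2D
ΔH = Σ(broken) − Σ(formed) = (1780) − (517 + 2D) = +1263 − 2D
Setting this equal to +401 kJ gives 2D = 862, so D = 431 kJ/mol.

D(H-H) ≈ 431 kJ/mol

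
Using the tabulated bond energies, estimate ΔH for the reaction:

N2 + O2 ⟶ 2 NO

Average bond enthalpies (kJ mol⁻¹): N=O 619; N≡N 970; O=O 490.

Bonds broken (reactants):
  N≡N: 1 × 970 = 970
  O=O: 1 × 490 = 490
  Σ(broken) = 1460 kJ
Bonds formed (products):
  N=O: 2 × 619 = 1238
  Σ(formed) = 1238 kJ
ΔH = Σ(broken) − Σ(formed) = 1460 − 1238 = +222 kJ

ΔH ≈ +222 kJ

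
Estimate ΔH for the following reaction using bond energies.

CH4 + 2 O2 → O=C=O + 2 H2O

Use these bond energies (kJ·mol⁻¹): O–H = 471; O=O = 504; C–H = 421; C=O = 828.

Bonds broken (reactants):
  C–H: 4 × 421 = 1684
  O=O: 2 × 504 = 1008
  Σ(broken) = 2692 kJ
Bonds formed (products):
  C=O: 2 × 828 = 1656
  O–H: 4 × 471 = 1884
  Σ(formed) = 3540 kJ
ΔH = Σ(broken) − Σ(formed) = 2692 − 3540 = −848 kJ

ΔH ≈ −848 kJ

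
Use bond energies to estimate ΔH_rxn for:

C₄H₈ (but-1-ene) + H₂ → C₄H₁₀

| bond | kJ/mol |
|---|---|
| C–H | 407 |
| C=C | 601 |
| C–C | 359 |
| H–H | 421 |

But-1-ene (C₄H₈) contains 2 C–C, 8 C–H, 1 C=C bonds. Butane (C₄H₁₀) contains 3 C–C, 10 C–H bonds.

Bonds broken (reactants):
  C–C: 2 × 359 = 718
  C–H: 8 × 407 = 3256
  C=C: 1 × 601 = 601
  H–H: 1 × 421 = 421
  Σ(broken) = 4996 kJ
Bonds formed (products):
  C–C: 3 × 359 = 1077
  C–H: 10 × 407 = 4070
  Σ(formed) = 5147 kJ
ΔH = Σ(broken) − Σ(formed) = 4996 − 5147 = −151 kJ

ΔH ≈ −151 kJ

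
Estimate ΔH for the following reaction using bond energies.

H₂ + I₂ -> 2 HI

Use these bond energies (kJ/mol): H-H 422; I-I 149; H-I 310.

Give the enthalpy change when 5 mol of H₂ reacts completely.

ΔH = −245 kJ

Bonds broken (reactants):
  H-H: 1 × 422 = 422
  I-I: 1 × 149 = 149
  Σ(broken) = 571 kJ
Bonds formed (products):
  H-I: 2 × 310 = 620
  Σ(formed) = 620 kJ
ΔH = Σ(broken) − Σ(formed) = 571 − 620 = −49 kJ
For 5× the reaction as written: 5 × (−49) = −245 kJ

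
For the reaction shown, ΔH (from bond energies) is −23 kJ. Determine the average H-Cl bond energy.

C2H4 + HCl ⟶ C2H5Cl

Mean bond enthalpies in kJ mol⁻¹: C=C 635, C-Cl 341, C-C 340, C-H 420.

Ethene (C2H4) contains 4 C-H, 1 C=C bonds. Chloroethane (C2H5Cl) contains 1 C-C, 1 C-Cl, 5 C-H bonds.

Let D be the H-Cl bond energy.
Σ(broken) = 4×420 + 1×635 + 1×D = 2315 + D
Σ(formed) = 1×340 + 1×341 + 5×420 = 2781
ΔH = Σ(broken) − Σ(formed) = (2315 + D) − (2781) = −466 + D
Setting this equal to −23 kJ gives D = 443 kJ/mol.

D(H-Cl) ≈ 443 kJ/mol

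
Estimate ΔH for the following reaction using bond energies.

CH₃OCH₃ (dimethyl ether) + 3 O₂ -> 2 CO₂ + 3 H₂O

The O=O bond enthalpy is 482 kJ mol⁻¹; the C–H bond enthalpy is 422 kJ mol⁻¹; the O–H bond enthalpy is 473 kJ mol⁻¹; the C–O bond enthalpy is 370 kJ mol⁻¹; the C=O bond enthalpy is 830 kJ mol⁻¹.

ΔH ≈ −1440 kJ

Bonds broken (reactants):
  C–H: 6 × 422 = 2532
  C–O: 2 × 370 = 740
  O=O: 3 × 482 = 1446
  Σ(broken) = 4718 kJ
Bonds formed (products):
  C=O: 4 × 830 = 3320
  O–H: 6 × 473 = 2838
  Σ(formed) = 6158 kJ
ΔH = Σ(broken) − Σ(formed) = 4718 − 6158 = −1440 kJ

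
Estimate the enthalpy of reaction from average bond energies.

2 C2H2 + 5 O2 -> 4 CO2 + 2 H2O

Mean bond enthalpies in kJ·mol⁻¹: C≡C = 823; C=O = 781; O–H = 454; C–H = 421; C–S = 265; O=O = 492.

ΔH ≈ −2274 kJ

Bonds broken (reactants):
  C≡C: 2 × 823 = 1646
  C–H: 4 × 421 = 1684
  O=O: 5 × 492 = 2460
  Σ(broken) = 5790 kJ
Bonds formed (products):
  C=O: 8 × 781 = 6248
  O–H: 4 × 454 = 1816
  Σ(formed) = 8064 kJ
ΔH = Σ(broken) − Σ(formed) = 5790 − 8064 = −2274 kJ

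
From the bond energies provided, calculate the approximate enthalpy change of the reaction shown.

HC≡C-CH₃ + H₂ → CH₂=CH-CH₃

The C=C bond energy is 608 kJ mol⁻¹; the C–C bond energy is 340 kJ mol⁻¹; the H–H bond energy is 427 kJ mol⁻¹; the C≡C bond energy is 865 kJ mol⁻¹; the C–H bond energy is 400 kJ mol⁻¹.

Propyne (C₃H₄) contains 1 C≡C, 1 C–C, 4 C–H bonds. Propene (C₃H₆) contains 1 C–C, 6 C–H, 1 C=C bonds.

Bonds broken (reactants):
  C≡C: 1 × 865 = 865
  C–C: 1 × 340 = 340
  C–H: 4 × 400 = 1600
  H–H: 1 × 427 = 427
  Σ(broken) = 3232 kJ
Bonds formed (products):
  C–C: 1 × 340 = 340
  C–H: 6 × 400 = 2400
  C=C: 1 × 608 = 608
  Σ(formed) = 3348 kJ
ΔH = Σ(broken) − Σ(formed) = 3232 − 3348 = −116 kJ

ΔH ≈ −116 kJ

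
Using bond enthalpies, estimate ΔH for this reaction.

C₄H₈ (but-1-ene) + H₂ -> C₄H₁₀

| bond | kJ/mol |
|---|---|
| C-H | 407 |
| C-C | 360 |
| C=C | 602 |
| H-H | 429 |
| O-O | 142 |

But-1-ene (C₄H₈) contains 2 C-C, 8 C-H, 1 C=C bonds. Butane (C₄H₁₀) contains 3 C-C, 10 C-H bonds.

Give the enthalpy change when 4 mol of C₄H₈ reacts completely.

Bonds broken (reactants):
  C-C: 2 × 360 = 720
  C-H: 8 × 407 = 3256
  C=C: 1 × 602 = 602
  H-H: 1 × 429 = 429
  Σ(broken) = 5007 kJ
Bonds formed (products):
  C-C: 3 × 360 = 1080
  C-H: 10 × 407 = 4070
  Σ(formed) = 5150 kJ
ΔH = Σ(broken) − Σ(formed) = 5007 − 5150 = −143 kJ
For 4× the reaction as written: 4 × (−143) = −572 kJ

ΔH = −572 kJ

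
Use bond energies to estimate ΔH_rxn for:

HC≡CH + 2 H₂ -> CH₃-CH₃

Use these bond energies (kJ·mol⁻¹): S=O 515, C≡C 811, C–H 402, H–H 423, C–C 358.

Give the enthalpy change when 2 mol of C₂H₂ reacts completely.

ΔH = −618 kJ

Bonds broken (reactants):
  C≡C: 1 × 811 = 811
  C–H: 2 × 402 = 804
  H–H: 2 × 423 = 846
  Σ(broken) = 2461 kJ
Bonds formed (products):
  C–C: 1 × 358 = 358
  C–H: 6 × 402 = 2412
  Σ(formed) = 2770 kJ
ΔH = Σ(broken) − Σ(formed) = 2461 − 2770 = −309 kJ
For 2× the reaction as written: 2 × (−309) = −618 kJ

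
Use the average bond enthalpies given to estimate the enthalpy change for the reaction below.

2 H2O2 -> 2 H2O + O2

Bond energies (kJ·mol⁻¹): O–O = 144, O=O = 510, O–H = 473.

ΔH ≈ −222 kJ

Bonds broken (reactants):
  O–H: 4 × 473 = 1892
  O–O: 2 × 144 = 288
  Σ(broken) = 2180 kJ
Bonds formed (products):
  O–H: 4 × 473 = 1892
  O=O: 1 × 510 = 510
  Σ(formed) = 2402 kJ
ΔH = Σ(broken) − Σ(formed) = 2180 − 2402 = −222 kJ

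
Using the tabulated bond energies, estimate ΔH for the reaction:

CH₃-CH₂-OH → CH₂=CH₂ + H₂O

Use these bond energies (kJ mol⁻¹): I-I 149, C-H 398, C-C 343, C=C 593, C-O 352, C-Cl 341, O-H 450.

Bonds broken (reactants):
  C-C: 1 × 343 = 343
  C-H: 5 × 398 = 1990
  C-O: 1 × 352 = 352
  O-H: 1 × 450 = 450
  Σ(broken) = 3135 kJ
Bonds formed (products):
  C-H: 4 × 398 = 1592
  C=C: 1 × 593 = 593
  O-H: 2 × 450 = 900
  Σ(formed) = 3085 kJ
ΔH = Σ(broken) − Σ(formed) = 3135 − 3085 = +50 kJ

ΔH ≈ +50 kJ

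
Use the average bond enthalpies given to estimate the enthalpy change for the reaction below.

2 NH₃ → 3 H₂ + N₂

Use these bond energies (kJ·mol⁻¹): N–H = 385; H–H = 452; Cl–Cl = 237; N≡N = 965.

ΔH ≈ −11 kJ

Bonds broken (reactants):
  N–H: 6 × 385 = 2310
  Σ(broken) = 2310 kJ
Bonds formed (products):
  H–H: 3 × 452 = 1356
  N≡N: 1 × 965 = 965
  Σ(formed) = 2321 kJ
ΔH = Σ(broken) − Σ(formed) = 2310 − 2321 = −11 kJ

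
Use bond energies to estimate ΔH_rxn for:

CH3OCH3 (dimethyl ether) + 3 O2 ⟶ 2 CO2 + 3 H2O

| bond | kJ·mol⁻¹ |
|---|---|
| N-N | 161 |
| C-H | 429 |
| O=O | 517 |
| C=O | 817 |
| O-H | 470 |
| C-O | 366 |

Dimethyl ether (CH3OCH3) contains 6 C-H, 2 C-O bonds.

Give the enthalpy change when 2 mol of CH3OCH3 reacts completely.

ΔH = −2462 kJ

Bonds broken (reactants):
  C-H: 6 × 429 = 2574
  C-O: 2 × 366 = 732
  O=O: 3 × 517 = 1551
  Σ(broken) = 4857 kJ
Bonds formed (products):
  C=O: 4 × 817 = 3268
  O-H: 6 × 470 = 2820
  Σ(formed) = 6088 kJ
ΔH = Σ(broken) − Σ(formed) = 4857 − 6088 = −1231 kJ
For 2× the reaction as written: 2 × (−1231) = −2462 kJ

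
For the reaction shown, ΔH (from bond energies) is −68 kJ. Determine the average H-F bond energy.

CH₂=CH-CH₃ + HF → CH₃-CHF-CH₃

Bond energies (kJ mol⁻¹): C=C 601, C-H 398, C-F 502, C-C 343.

D(H-F) ≈ 574 kJ/mol

Let D be the H-F bond energy.
Σ(broken) = 1×343 + 6×398 + 1×601 + 1×D = 3332 + D
Σ(formed) = 2×343 + 1×502 + 7×398 = 3974
ΔH = Σ(broken) − Σ(formed) = (3332 + D) − (3974) = −642 + D
Setting this equal to −68 kJ gives D = 574 kJ/mol.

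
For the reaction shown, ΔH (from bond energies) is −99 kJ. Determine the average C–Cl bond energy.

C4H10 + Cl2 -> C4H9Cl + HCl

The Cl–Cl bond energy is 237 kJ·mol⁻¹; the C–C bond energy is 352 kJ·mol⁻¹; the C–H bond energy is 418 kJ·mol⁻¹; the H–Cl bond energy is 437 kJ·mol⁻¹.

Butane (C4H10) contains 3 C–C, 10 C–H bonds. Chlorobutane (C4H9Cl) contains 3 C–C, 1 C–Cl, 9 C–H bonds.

D(C–Cl) ≈ 317 kJ/mol

Let D be the C–Cl bond energy.
Σ(broken) = 3×352 + 10×418 + 1×237 = 5473
Σ(formed) = 3×352 + 1×D + 9×418 + 1×437 = 5255 + D
ΔH = Σ(broken) − Σ(formed) = (5473) − (5255 + D) = +218 − D
Setting this equal to −99 kJ gives D = 317 kJ/mol.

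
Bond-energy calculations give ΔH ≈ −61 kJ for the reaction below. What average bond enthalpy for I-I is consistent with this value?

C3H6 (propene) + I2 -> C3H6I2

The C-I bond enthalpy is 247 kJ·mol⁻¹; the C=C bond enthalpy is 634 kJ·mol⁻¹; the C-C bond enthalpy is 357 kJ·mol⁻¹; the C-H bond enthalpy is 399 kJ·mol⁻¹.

Let D be the I-I bond energy.
Σ(broken) = 1×357 + 6×399 + 1×634 + 1×D = 3385 + D
Σ(formed) = 2×357 + 6×399 + 2×247 = 3602
ΔH = Σ(broken) − Σ(formed) = (3385 + D) − (3602) = −217 + D
Setting this equal to −61 kJ gives D = 156 kJ/mol.

D(I-I) ≈ 156 kJ/mol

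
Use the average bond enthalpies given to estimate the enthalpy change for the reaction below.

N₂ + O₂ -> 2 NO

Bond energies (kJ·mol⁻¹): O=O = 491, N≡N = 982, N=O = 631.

ΔH ≈ +211 kJ

Bonds broken (reactants):
  N≡N: 1 × 982 = 982
  O=O: 1 × 491 = 491
  Σ(broken) = 1473 kJ
Bonds formed (products):
  N=O: 2 × 631 = 1262
  Σ(formed) = 1262 kJ
ΔH = Σ(broken) − Σ(formed) = 1473 − 1262 = +211 kJ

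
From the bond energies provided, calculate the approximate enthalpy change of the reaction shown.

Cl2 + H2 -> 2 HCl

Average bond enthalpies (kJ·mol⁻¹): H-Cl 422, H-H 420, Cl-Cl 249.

Bonds broken (reactants):
  Cl-Cl: 1 × 249 = 249
  H-H: 1 × 420 = 420
  Σ(broken) = 669 kJ
Bonds formed (products):
  H-Cl: 2 × 422 = 844
  Σ(formed) = 844 kJ
ΔH = Σ(broken) − Σ(formed) = 669 − 844 = −175 kJ

ΔH ≈ −175 kJ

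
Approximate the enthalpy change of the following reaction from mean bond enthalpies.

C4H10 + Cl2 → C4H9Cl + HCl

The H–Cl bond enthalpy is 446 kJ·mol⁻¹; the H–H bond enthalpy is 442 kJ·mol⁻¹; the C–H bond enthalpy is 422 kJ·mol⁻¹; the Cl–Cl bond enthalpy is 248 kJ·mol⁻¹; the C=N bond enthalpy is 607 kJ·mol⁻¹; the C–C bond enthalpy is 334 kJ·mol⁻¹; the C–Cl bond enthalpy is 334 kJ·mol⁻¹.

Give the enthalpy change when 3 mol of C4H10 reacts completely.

ΔH = −330 kJ

Bonds broken (reactants):
  C–C: 3 × 334 = 1002
  C–H: 10 × 422 = 4220
  Cl–Cl: 1 × 248 = 248
  Σ(broken) = 5470 kJ
Bonds formed (products):
  C–C: 3 × 334 = 1002
  C–Cl: 1 × 334 = 334
  C–H: 9 × 422 = 3798
  H–Cl: 1 × 446 = 446
  Σ(formed) = 5580 kJ
ΔH = Σ(broken) − Σ(formed) = 5470 − 5580 = −110 kJ
For 3× the reaction as written: 3 × (−110) = −330 kJ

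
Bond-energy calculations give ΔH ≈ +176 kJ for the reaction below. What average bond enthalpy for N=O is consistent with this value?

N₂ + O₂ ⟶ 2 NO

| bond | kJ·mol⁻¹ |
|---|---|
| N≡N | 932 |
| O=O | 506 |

D(N=O) ≈ 631 kJ/mol

Let D be the N=O bond energy.
Σ(broken) = 1×932 + 1×506 = 1438
Σ(formed) = 2×D = 2D
ΔH = Σ(broken) − Σ(formed) = (1438) − (2D) = +1438 − 2D
Setting this equal to +176 kJ gives 2D = 1262, so D = 631 kJ/mol.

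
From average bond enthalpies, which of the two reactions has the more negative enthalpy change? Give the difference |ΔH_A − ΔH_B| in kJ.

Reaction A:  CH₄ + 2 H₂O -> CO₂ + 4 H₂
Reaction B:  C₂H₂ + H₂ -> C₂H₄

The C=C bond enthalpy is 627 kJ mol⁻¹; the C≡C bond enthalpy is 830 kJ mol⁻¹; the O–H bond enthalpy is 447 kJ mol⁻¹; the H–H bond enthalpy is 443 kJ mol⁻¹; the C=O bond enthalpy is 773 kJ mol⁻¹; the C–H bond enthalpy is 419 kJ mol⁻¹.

Reaction B, by 338 kJ

Reaction A:
  Bonds broken (reactants):
    C–H: 4 × 419 = 1676
    O–H: 4 × 447 = 1788
    Σ(broken) = 3464 kJ
  Bonds formed (products):
    C=O: 2 × 773 = 1546
    H–H: 4 × 443 = 1772
    Σ(formed) = 3318 kJ
  ΔH_A = 3464 − 3318 = +146 kJ
Reaction B:
  Bonds broken (reactants):
    C≡C: 1 × 830 = 830
    C–H: 2 × 419 = 838
    H–H: 1 × 443 = 443
    Σ(broken) = 2111 kJ
  Bonds formed (products):
    C–H: 4 × 419 = 1676
    C=C: 1 × 627 = 627
    Σ(formed) = 2303 kJ
  ΔH_B = 2111 − 2303 = −192 kJ
ΔH_A − ΔH_B = +338 kJ, so reaction B has the more negative ΔH; |ΔH_A − ΔH_B| = 338 kJ.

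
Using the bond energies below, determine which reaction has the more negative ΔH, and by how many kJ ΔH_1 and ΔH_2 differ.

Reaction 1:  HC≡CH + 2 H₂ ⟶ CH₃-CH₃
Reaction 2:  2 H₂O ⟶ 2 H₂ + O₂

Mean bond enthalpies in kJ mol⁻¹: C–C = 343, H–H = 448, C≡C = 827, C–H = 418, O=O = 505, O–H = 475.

Reaction 1:
  Bonds broken (reactants):
    C≡C: 1 × 827 = 827
    C–H: 2 × 418 = 836
    H–H: 2 × 448 = 896
    Σ(broken) = 2559 kJ
  Bonds formed (products):
    C–C: 1 × 343 = 343
    C–H: 6 × 418 = 2508
    Σ(formed) = 2851 kJ
  ΔH_1 = 2559 − 2851 = −292 kJ
Reaction 2:
  Bonds broken (reactants):
    O–H: 4 × 475 = 1900
    Σ(broken) = 1900 kJ
  Bonds formed (products):
    H–H: 2 × 448 = 896
    O=O: 1 × 505 = 505
    Σ(formed) = 1401 kJ
  ΔH_2 = 1900 − 1401 = +499 kJ
ΔH_1 − ΔH_2 = −791 kJ, so reaction 1 has the more negative ΔH; |ΔH_1 − ΔH_2| = 791 kJ.

Reaction 1, by 791 kJ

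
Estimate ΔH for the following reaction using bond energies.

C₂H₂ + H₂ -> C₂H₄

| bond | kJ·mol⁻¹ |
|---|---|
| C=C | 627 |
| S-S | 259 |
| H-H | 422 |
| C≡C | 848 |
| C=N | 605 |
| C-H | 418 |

ΔH ≈ −193 kJ

Bonds broken (reactants):
  C≡C: 1 × 848 = 848
  C-H: 2 × 418 = 836
  H-H: 1 × 422 = 422
  Σ(broken) = 2106 kJ
Bonds formed (products):
  C-H: 4 × 418 = 1672
  C=C: 1 × 627 = 627
  Σ(formed) = 2299 kJ
ΔH = Σ(broken) − Σ(formed) = 2106 − 2299 = −193 kJ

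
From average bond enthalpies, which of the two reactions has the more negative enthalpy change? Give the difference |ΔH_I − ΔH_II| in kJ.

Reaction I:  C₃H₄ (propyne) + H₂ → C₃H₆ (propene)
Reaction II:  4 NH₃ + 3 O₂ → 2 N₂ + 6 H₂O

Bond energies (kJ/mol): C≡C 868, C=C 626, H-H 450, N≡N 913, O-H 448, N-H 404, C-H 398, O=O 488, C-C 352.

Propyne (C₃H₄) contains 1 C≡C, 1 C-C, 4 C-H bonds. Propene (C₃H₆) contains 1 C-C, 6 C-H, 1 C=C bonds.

Reaction I:
  Bonds broken (reactants):
    C≡C: 1 × 868 = 868
    C-C: 1 × 352 = 352
    C-H: 4 × 398 = 1592
    H-H: 1 × 450 = 450
    Σ(broken) = 3262 kJ
  Bonds formed (products):
    C-C: 1 × 352 = 352
    C-H: 6 × 398 = 2388
    C=C: 1 × 626 = 626
    Σ(formed) = 3366 kJ
  ΔH_I = 3262 − 3366 = −104 kJ
Reaction II:
  Bonds broken (reactants):
    N-H: 12 × 404 = 4848
    O=O: 3 × 488 = 1464
    Σ(broken) = 6312 kJ
  Bonds formed (products):
    N≡N: 2 × 913 = 1826
    O-H: 12 × 448 = 5376
    Σ(formed) = 7202 kJ
  ΔH_II = 6312 − 7202 = −890 kJ
ΔH_I − ΔH_II = +786 kJ, so reaction II has the more negative ΔH; |ΔH_I − ΔH_II| = 786 kJ.

Reaction II, by 786 kJ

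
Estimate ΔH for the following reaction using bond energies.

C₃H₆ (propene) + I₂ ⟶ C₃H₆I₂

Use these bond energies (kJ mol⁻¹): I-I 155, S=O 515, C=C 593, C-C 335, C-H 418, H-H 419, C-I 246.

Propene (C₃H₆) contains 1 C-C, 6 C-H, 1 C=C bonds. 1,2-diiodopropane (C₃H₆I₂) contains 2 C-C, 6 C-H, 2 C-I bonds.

Bonds broken (reactants):
  C-C: 1 × 335 = 335
  C-H: 6 × 418 = 2508
  C=C: 1 × 593 = 593
  I-I: 1 × 155 = 155
  Σ(broken) = 3591 kJ
Bonds formed (products):
  C-C: 2 × 335 = 670
  C-H: 6 × 418 = 2508
  C-I: 2 × 246 = 492
  Σ(formed) = 3670 kJ
ΔH = Σ(broken) − Σ(formed) = 3591 − 3670 = −79 kJ

ΔH ≈ −79 kJ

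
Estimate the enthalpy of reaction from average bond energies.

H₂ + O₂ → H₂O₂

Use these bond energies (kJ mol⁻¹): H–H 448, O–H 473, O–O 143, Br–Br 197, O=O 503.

ΔH ≈ −138 kJ

Bonds broken (reactants):
  H–H: 1 × 448 = 448
  O=O: 1 × 503 = 503
  Σ(broken) = 951 kJ
Bonds formed (products):
  O–H: 2 × 473 = 946
  O–O: 1 × 143 = 143
  Σ(formed) = 1089 kJ
ΔH = Σ(broken) − Σ(formed) = 951 − 1089 = −138 kJ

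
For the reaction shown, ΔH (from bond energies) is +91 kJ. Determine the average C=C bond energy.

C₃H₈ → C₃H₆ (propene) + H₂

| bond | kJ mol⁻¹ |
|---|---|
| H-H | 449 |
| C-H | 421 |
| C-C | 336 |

D(C=C) ≈ 638 kJ/mol

Let D be the C=C bond energy.
Σ(broken) = 2×336 + 8×421 = 4040
Σ(formed) = 1×336 + 6×421 + 1×D + 1×449 = 3311 + D
ΔH = Σ(broken) − Σ(formed) = (4040) − (3311 + D) = +729 − D
Setting this equal to +91 kJ gives D = 638 kJ/mol.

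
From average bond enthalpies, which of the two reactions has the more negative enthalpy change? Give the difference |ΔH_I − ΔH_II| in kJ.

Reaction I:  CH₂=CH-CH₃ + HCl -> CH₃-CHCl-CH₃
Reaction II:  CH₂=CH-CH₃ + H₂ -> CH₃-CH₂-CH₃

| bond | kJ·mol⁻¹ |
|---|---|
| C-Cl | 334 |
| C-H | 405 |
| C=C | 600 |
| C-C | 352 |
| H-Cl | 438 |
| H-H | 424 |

Reaction II, by 85 kJ

Reaction I:
  Bonds broken (reactants):
    C-C: 1 × 352 = 352
    C-H: 6 × 405 = 2430
    C=C: 1 × 600 = 600
    H-Cl: 1 × 438 = 438
    Σ(broken) = 3820 kJ
  Bonds formed (products):
    C-C: 2 × 352 = 704
    C-Cl: 1 × 334 = 334
    C-H: 7 × 405 = 2835
    Σ(formed) = 3873 kJ
  ΔH_I = 3820 − 3873 = −53 kJ
Reaction II:
  Bonds broken (reactants):
    C-C: 1 × 352 = 352
    C-H: 6 × 405 = 2430
    C=C: 1 × 600 = 600
    H-H: 1 × 424 = 424
    Σ(broken) = 3806 kJ
  Bonds formed (products):
    C-C: 2 × 352 = 704
    C-H: 8 × 405 = 3240
    Σ(formed) = 3944 kJ
  ΔH_II = 3806 − 3944 = −138 kJ
ΔH_I − ΔH_II = +85 kJ, so reaction II has the more negative ΔH; |ΔH_I − ΔH_II| = 85 kJ.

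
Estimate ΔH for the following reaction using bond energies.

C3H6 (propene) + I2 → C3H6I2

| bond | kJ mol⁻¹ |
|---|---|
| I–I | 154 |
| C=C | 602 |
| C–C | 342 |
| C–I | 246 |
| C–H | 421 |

Bonds broken (reactants):
  C–C: 1 × 342 = 342
  C–H: 6 × 421 = 2526
  C=C: 1 × 602 = 602
  I–I: 1 × 154 = 154
  Σ(broken) = 3624 kJ
Bonds formed (products):
  C–C: 2 × 342 = 684
  C–H: 6 × 421 = 2526
  C–I: 2 × 246 = 492
  Σ(formed) = 3702 kJ
ΔH = Σ(broken) − Σ(formed) = 3624 − 3702 = −78 kJ

ΔH ≈ −78 kJ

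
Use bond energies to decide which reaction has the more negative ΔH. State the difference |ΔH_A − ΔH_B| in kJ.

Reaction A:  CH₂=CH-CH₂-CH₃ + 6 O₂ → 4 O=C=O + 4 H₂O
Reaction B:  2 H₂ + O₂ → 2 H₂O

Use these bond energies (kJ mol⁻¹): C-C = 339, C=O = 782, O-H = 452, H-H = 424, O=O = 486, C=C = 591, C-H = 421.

Reaction A:
  Bonds broken (reactants):
    C-C: 2 × 339 = 678
    C-H: 8 × 421 = 3368
    C=C: 1 × 591 = 591
    O=O: 6 × 486 = 2916
    Σ(broken) = 7553 kJ
  Bonds formed (products):
    C=O: 8 × 782 = 6256
    O-H: 8 × 452 = 3616
    Σ(formed) = 9872 kJ
  ΔH_A = 7553 − 9872 = −2319 kJ
Reaction B:
  Bonds broken (reactants):
    H-H: 2 × 424 = 848
    O=O: 1 × 486 = 486
    Σ(broken) = 1334 kJ
  Bonds formed (products):
    O-H: 4 × 452 = 1808
    Σ(formed) = 1808 kJ
  ΔH_B = 1334 − 1808 = −474 kJ
ΔH_A − ΔH_B = −1845 kJ, so reaction A has the more negative ΔH; |ΔH_A − ΔH_B| = 1845 kJ.

Reaction A, by 1845 kJ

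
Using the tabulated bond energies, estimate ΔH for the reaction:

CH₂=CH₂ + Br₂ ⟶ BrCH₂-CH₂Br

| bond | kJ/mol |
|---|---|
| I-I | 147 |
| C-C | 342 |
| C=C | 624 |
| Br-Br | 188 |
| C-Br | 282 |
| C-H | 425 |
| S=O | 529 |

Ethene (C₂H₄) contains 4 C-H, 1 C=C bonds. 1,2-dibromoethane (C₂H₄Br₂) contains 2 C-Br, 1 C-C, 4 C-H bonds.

Bonds broken (reactants):
  Br-Br: 1 × 188 = 188
  C-H: 4 × 425 = 1700
  C=C: 1 × 624 = 624
  Σ(broken) = 2512 kJ
Bonds formed (products):
  C-Br: 2 × 282 = 564
  C-C: 1 × 342 = 342
  C-H: 4 × 425 = 1700
  Σ(formed) = 2606 kJ
ΔH = Σ(broken) − Σ(formed) = 2512 − 2606 = −94 kJ

ΔH ≈ −94 kJ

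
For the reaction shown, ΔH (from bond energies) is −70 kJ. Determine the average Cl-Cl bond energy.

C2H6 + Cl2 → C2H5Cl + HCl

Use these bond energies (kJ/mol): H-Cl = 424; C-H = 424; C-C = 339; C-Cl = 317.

D(Cl-Cl) ≈ 247 kJ/mol

Let D be the Cl-Cl bond energy.
Σ(broken) = 1×339 + 6×424 + 1×D = 2883 + D
Σ(formed) = 1×339 + 1×317 + 5×424 + 1×424 = 3200
ΔH = Σ(broken) − Σ(formed) = (2883 + D) − (3200) = −317 + D
Setting this equal to −70 kJ gives D = 247 kJ/mol.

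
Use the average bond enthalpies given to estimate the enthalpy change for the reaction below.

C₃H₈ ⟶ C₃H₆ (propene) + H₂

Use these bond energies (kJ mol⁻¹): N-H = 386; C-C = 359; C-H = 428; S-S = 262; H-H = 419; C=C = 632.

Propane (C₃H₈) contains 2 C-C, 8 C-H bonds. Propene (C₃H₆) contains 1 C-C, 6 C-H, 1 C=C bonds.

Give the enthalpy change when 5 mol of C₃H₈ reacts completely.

Bonds broken (reactants):
  C-C: 2 × 359 = 718
  C-H: 8 × 428 = 3424
  Σ(broken) = 4142 kJ
Bonds formed (products):
  C-C: 1 × 359 = 359
  C-H: 6 × 428 = 2568
  C=C: 1 × 632 = 632
  H-H: 1 × 419 = 419
  Σ(formed) = 3978 kJ
ΔH = Σ(broken) − Σ(formed) = 4142 − 3978 = +164 kJ
For 5× the reaction as written: 5 × (+164) = +820 kJ

ΔH = +820 kJ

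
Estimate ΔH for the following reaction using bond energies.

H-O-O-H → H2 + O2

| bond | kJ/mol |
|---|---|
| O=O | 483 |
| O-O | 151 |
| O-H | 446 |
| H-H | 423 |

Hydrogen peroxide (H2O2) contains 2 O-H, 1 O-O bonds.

ΔH ≈ +137 kJ

Bonds broken (reactants):
  O-H: 2 × 446 = 892
  O-O: 1 × 151 = 151
  Σ(broken) = 1043 kJ
Bonds formed (products):
  H-H: 1 × 423 = 423
  O=O: 1 × 483 = 483
  Σ(formed) = 906 kJ
ΔH = Σ(broken) − Σ(formed) = 1043 − 906 = +137 kJ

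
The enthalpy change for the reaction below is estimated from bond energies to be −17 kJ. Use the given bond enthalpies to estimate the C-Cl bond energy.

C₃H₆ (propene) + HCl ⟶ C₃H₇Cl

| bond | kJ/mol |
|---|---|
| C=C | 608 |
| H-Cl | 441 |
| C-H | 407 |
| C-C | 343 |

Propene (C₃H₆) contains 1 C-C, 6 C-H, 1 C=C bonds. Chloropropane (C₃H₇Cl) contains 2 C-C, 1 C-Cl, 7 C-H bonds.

Let D be the C-Cl bond energy.
Σ(broken) = 1×343 + 6×407 + 1×608 + 1×441 = 3834
Σ(formed) = 2×343 + 1×D + 7×407 = 3535 + D
ΔH = Σ(broken) − Σ(formed) = (3834) − (3535 + D) = +299 − D
Setting this equal to −17 kJ gives D = 316 kJ/mol.

D(C-Cl) ≈ 316 kJ/mol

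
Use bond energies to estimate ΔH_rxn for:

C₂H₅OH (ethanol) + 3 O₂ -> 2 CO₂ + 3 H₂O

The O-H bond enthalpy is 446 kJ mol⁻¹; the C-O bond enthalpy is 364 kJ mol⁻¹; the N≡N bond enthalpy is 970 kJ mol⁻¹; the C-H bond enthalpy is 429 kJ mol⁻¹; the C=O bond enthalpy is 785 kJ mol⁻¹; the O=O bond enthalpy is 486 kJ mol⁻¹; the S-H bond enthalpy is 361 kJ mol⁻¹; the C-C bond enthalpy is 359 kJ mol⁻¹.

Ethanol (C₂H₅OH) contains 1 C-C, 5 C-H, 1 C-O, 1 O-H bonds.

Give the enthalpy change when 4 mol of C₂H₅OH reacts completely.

ΔH = −4176 kJ

Bonds broken (reactants):
  C-C: 1 × 359 = 359
  C-H: 5 × 429 = 2145
  C-O: 1 × 364 = 364
  O-H: 1 × 446 = 446
  O=O: 3 × 486 = 1458
  Σ(broken) = 4772 kJ
Bonds formed (products):
  C=O: 4 × 785 = 3140
  O-H: 6 × 446 = 2676
  Σ(formed) = 5816 kJ
ΔH = Σ(broken) − Σ(formed) = 4772 − 5816 = −1044 kJ
For 4× the reaction as written: 4 × (−1044) = −4176 kJ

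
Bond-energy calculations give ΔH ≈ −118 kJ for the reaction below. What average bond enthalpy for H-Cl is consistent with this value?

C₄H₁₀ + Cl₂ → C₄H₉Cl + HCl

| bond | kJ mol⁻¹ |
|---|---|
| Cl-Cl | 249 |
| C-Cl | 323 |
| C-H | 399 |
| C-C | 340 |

D(H-Cl) ≈ 443 kJ/mol

Let D be the H-Cl bond energy.
Σ(broken) = 3×340 + 10×399 + 1×249 = 5259
Σ(formed) = 3×340 + 1×323 + 9×399 + 1×D = 4934 + D
ΔH = Σ(broken) − Σ(formed) = (5259) − (4934 + D) = +325 − D
Setting this equal to −118 kJ gives D = 443 kJ/mol.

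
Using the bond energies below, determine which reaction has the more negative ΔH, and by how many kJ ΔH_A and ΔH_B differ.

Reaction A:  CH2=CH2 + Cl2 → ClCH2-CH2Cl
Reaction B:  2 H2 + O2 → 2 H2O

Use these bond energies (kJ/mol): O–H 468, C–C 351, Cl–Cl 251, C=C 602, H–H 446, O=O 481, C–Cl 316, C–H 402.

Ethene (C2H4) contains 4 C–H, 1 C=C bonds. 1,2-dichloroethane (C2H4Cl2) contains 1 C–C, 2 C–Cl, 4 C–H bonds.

Reaction B, by 369 kJ

Reaction A:
  Bonds broken (reactants):
    C–H: 4 × 402 = 1608
    C=C: 1 × 602 = 602
    Cl–Cl: 1 × 251 = 251
    Σ(broken) = 2461 kJ
  Bonds formed (products):
    C–C: 1 × 351 = 351
    C–Cl: 2 × 316 = 632
    C–H: 4 × 402 = 1608
    Σ(formed) = 2591 kJ
  ΔH_A = 2461 − 2591 = −130 kJ
Reaction B:
  Bonds broken (reactants):
    H–H: 2 × 446 = 892
    O=O: 1 × 481 = 481
    Σ(broken) = 1373 kJ
  Bonds formed (products):
    O–H: 4 × 468 = 1872
    Σ(formed) = 1872 kJ
  ΔH_B = 1373 − 1872 = −499 kJ
ΔH_A − ΔH_B = +369 kJ, so reaction B has the more negative ΔH; |ΔH_A − ΔH_B| = 369 kJ.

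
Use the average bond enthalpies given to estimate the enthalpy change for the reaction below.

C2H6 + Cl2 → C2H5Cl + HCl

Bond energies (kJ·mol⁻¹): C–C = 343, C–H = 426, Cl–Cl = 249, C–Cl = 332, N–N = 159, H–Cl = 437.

Bonds broken (reactants):
  C–C: 1 × 343 = 343
  C–H: 6 × 426 = 2556
  Cl–Cl: 1 × 249 = 249
  Σ(broken) = 3148 kJ
Bonds formed (products):
  C–C: 1 × 343 = 343
  C–Cl: 1 × 332 = 332
  C–H: 5 × 426 = 2130
  H–Cl: 1 × 437 = 437
  Σ(formed) = 3242 kJ
ΔH = Σ(broken) − Σ(formed) = 3148 − 3242 = −94 kJ

ΔH ≈ −94 kJ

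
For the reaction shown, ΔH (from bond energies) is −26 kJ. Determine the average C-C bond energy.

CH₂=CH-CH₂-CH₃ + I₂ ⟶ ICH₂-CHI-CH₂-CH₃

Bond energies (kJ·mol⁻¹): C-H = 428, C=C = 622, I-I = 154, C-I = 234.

Let D be the C-C bond energy.
Σ(broken) = 2×D + 8×428 + 1×622 + 1×154 = 4200 + 2D
Σ(formed) = 3×D + 8×428 + 2×234 = 3892 + 3D
ΔH = Σ(broken) − Σ(formed) = (4200 + 2D) − (3892 + 3D) = +308 − D
Setting this equal to −26 kJ gives D = 334 kJ/mol.

D(C-C) ≈ 334 kJ/mol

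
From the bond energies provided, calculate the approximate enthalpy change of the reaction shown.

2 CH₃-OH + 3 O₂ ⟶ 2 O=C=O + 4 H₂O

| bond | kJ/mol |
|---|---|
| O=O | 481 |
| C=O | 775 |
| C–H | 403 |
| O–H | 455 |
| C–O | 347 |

ΔH ≈ −1275 kJ

Bonds broken (reactants):
  C–H: 6 × 403 = 2418
  C–O: 2 × 347 = 694
  O–H: 2 × 455 = 910
  O=O: 3 × 481 = 1443
  Σ(broken) = 5465 kJ
Bonds formed (products):
  C=O: 4 × 775 = 3100
  O–H: 8 × 455 = 3640
  Σ(formed) = 6740 kJ
ΔH = Σ(broken) − Σ(formed) = 5465 − 6740 = −1275 kJ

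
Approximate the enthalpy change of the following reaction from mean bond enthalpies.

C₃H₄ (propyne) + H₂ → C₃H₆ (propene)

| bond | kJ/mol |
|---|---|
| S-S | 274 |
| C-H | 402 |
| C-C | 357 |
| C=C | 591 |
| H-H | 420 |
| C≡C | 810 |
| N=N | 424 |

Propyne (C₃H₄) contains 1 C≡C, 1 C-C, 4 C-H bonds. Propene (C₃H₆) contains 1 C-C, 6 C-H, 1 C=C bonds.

Bonds broken (reactants):
  C≡C: 1 × 810 = 810
  C-C: 1 × 357 = 357
  C-H: 4 × 402 = 1608
  H-H: 1 × 420 = 420
  Σ(broken) = 3195 kJ
Bonds formed (products):
  C-C: 1 × 357 = 357
  C-H: 6 × 402 = 2412
  C=C: 1 × 591 = 591
  Σ(formed) = 3360 kJ
ΔH = Σ(broken) − Σ(formed) = 3195 − 3360 = −165 kJ

ΔH ≈ −165 kJ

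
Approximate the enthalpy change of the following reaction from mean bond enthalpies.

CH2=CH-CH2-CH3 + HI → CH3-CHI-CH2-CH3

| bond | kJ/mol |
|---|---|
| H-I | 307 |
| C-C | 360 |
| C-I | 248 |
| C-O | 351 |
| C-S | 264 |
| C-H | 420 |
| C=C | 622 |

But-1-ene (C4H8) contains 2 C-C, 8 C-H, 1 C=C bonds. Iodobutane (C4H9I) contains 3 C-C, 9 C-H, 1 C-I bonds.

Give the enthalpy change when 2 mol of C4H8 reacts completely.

Bonds broken (reactants):
  C-C: 2 × 360 = 720
  C-H: 8 × 420 = 3360
  C=C: 1 × 622 = 622
  H-I: 1 × 307 = 307
  Σ(broken) = 5009 kJ
Bonds formed (products):
  C-C: 3 × 360 = 1080
  C-H: 9 × 420 = 3780
  C-I: 1 × 248 = 248
  Σ(formed) = 5108 kJ
ΔH = Σ(broken) − Σ(formed) = 5009 − 5108 = −99 kJ
For 2× the reaction as written: 2 × (−99) = −198 kJ

ΔH = −198 kJ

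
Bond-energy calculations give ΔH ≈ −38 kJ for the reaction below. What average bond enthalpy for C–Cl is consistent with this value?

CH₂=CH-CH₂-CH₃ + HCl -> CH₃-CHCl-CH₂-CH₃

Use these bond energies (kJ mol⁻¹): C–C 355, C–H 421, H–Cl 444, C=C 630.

Let D be the C–Cl bond energy.
Σ(broken) = 2×355 + 8×421 + 1×630 + 1×444 = 5152
Σ(formed) = 3×355 + 1×D + 9×421 = 4854 + D
ΔH = Σ(broken) − Σ(formed) = (5152) − (4854 + D) = +298 − D
Setting this equal to −38 kJ gives D = 336 kJ/mol.

D(C–Cl) ≈ 336 kJ/mol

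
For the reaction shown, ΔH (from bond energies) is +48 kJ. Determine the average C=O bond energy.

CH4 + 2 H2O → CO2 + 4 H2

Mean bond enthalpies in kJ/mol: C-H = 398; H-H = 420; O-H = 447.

D(C=O) ≈ 826 kJ/mol

Let D be the C=O bond energy.
Σ(broken) = 4×398 + 4×447 = 3380
Σ(formed) = 2×D + 4×420 = 1680 + 2D
ΔH = Σ(broken) − Σ(formed) = (3380) − (1680 + 2D) = +1700 − 2D
Setting this equal to +48 kJ gives 2D = 1652, so D = 826 kJ/mol.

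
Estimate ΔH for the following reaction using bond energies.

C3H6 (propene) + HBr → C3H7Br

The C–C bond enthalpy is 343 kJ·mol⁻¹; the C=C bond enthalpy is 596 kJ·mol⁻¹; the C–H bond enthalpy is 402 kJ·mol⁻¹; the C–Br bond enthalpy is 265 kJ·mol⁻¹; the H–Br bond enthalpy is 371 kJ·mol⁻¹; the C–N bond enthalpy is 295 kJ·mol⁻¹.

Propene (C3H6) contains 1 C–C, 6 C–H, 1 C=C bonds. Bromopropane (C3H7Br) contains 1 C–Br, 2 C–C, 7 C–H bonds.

ΔH ≈ −43 kJ

Bonds broken (reactants):
  C–C: 1 × 343 = 343
  C–H: 6 × 402 = 2412
  C=C: 1 × 596 = 596
  H–Br: 1 × 371 = 371
  Σ(broken) = 3722 kJ
Bonds formed (products):
  C–Br: 1 × 265 = 265
  C–C: 2 × 343 = 686
  C–H: 7 × 402 = 2814
  Σ(formed) = 3765 kJ
ΔH = Σ(broken) − Σ(formed) = 3722 − 3765 = −43 kJ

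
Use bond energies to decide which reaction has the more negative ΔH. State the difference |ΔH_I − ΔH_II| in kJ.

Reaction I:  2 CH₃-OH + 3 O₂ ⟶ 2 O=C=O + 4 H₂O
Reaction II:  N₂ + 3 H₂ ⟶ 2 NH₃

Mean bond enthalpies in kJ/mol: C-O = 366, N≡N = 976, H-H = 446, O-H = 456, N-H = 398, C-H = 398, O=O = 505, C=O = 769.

Reaction I:
  Bonds broken (reactants):
    C-H: 6 × 398 = 2388
    C-O: 2 × 366 = 732
    O-H: 2 × 456 = 912
    O=O: 3 × 505 = 1515
    Σ(broken) = 5547 kJ
  Bonds formed (products):
    C=O: 4 × 769 = 3076
    O-H: 8 × 456 = 3648
    Σ(formed) = 6724 kJ
  ΔH_I = 5547 − 6724 = −1177 kJ
Reaction II:
  Bonds broken (reactants):
    H-H: 3 × 446 = 1338
    N≡N: 1 × 976 = 976
    Σ(broken) = 2314 kJ
  Bonds formed (products):
    N-H: 6 × 398 = 2388
    Σ(formed) = 2388 kJ
  ΔH_II = 2314 − 2388 = −74 kJ
ΔH_I − ΔH_II = −1103 kJ, so reaction I has the more negative ΔH; |ΔH_I − ΔH_II| = 1103 kJ.

Reaction I, by 1103 kJ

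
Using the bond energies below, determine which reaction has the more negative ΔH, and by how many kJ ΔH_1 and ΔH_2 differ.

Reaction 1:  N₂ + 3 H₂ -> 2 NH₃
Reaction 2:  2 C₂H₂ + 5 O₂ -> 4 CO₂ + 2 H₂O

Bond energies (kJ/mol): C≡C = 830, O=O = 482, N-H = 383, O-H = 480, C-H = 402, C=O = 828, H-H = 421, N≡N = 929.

Reaction 2, by 2760 kJ

Reaction 1:
  Bonds broken (reactants):
    H-H: 3 × 421 = 1263
    N≡N: 1 × 929 = 929
    Σ(broken) = 2192 kJ
  Bonds formed (products):
    N-H: 6 × 383 = 2298
    Σ(formed) = 2298 kJ
  ΔH_1 = 2192 − 2298 = −106 kJ
Reaction 2:
  Bonds broken (reactants):
    C≡C: 2 × 830 = 1660
    C-H: 4 × 402 = 1608
    O=O: 5 × 482 = 2410
    Σ(broken) = 5678 kJ
  Bonds formed (products):
    C=O: 8 × 828 = 6624
    O-H: 4 × 480 = 1920
    Σ(formed) = 8544 kJ
  ΔH_2 = 5678 − 8544 = −2866 kJ
ΔH_1 − ΔH_2 = +2760 kJ, so reaction 2 has the more negative ΔH; |ΔH_1 − ΔH_2| = 2760 kJ.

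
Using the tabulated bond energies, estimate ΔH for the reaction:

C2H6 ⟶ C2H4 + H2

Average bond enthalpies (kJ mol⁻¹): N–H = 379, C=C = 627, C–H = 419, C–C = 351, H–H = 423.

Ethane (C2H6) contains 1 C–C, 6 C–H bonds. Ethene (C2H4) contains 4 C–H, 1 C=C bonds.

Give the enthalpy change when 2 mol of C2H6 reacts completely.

Bonds broken (reactants):
  C–C: 1 × 351 = 351
  C–H: 6 × 419 = 2514
  Σ(broken) = 2865 kJ
Bonds formed (products):
  C–H: 4 × 419 = 1676
  C=C: 1 × 627 = 627
  H–H: 1 × 423 = 423
  Σ(formed) = 2726 kJ
ΔH = Σ(broken) − Σ(formed) = 2865 − 2726 = +139 kJ
For 2× the reaction as written: 2 × (+139) = +278 kJ

ΔH = +278 kJ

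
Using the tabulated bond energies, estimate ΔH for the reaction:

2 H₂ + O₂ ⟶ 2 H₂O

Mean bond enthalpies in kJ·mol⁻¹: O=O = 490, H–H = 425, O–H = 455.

Bonds broken (reactants):
  H–H: 2 × 425 = 850
  O=O: 1 × 490 = 490
  Σ(broken) = 1340 kJ
Bonds formed (products):
  O–H: 4 × 455 = 1820
  Σ(formed) = 1820 kJ
ΔH = Σ(broken) − Σ(formed) = 1340 − 1820 = −480 kJ

ΔH ≈ −480 kJ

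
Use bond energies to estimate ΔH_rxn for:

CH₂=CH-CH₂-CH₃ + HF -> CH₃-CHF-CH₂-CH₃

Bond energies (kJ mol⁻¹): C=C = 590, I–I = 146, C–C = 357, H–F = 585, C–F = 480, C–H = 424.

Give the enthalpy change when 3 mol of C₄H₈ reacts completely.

Bonds broken (reactants):
  C–C: 2 × 357 = 714
  C–H: 8 × 424 = 3392
  C=C: 1 × 590 = 590
  H–F: 1 × 585 = 585
  Σ(broken) = 5281 kJ
Bonds formed (products):
  C–C: 3 × 357 = 1071
  C–F: 1 × 480 = 480
  C–H: 9 × 424 = 3816
  Σ(formed) = 5367 kJ
ΔH = Σ(broken) − Σ(formed) = 5281 − 5367 = −86 kJ
For 3× the reaction as written: 3 × (−86) = −258 kJ

ΔH = −258 kJ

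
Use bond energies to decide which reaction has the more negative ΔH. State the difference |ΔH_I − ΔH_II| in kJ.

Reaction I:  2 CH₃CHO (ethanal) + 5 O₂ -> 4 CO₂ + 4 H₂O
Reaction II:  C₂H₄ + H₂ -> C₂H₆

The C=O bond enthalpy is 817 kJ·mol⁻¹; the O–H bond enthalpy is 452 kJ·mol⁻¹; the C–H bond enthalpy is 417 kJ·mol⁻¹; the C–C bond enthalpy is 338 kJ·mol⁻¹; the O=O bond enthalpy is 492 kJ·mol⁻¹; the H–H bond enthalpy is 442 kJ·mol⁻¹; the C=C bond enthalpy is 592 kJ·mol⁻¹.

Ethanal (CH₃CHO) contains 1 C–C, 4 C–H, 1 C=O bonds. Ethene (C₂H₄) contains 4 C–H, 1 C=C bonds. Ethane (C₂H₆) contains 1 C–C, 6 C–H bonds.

Reaction I:
  Bonds broken (reactants):
    C–C: 2 × 338 = 676
    C–H: 8 × 417 = 3336
    C=O: 2 × 817 = 1634
    O=O: 5 × 492 = 2460
    Σ(broken) = 8106 kJ
  Bonds formed (products):
    C=O: 8 × 817 = 6536
    O–H: 8 × 452 = 3616
    Σ(formed) = 10152 kJ
  ΔH_I = 8106 − 10152 = −2046 kJ
Reaction II:
  Bonds broken (reactants):
    C–H: 4 × 417 = 1668
    C=C: 1 × 592 = 592
    H–H: 1 × 442 = 442
    Σ(broken) = 2702 kJ
  Bonds formed (products):
    C–C: 1 × 338 = 338
    C–H: 6 × 417 = 2502
    Σ(formed) = 2840 kJ
  ΔH_II = 2702 − 2840 = −138 kJ
ΔH_I − ΔH_II = −1908 kJ, so reaction I has the more negative ΔH; |ΔH_I − ΔH_II| = 1908 kJ.

Reaction I, by 1908 kJ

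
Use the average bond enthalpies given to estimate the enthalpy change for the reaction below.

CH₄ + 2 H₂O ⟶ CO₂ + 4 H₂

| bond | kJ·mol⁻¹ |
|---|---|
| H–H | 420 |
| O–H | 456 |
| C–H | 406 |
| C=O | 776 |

ΔH ≈ +216 kJ

Bonds broken (reactants):
  C–H: 4 × 406 = 1624
  O–H: 4 × 456 = 1824
  Σ(broken) = 3448 kJ
Bonds formed (products):
  C=O: 2 × 776 = 1552
  H–H: 4 × 420 = 1680
  Σ(formed) = 3232 kJ
ΔH = Σ(broken) − Σ(formed) = 3448 − 3232 = +216 kJ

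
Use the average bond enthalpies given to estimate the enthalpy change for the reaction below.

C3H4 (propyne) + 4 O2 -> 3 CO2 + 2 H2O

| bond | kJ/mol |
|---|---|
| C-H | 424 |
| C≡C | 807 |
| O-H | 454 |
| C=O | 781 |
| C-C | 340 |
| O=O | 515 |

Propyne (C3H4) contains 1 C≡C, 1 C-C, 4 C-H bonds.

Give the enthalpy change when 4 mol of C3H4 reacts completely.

Bonds broken (reactants):
  C≡C: 1 × 807 = 807
  C-C: 1 × 340 = 340
  C-H: 4 × 424 = 1696
  O=O: 4 × 515 = 2060
  Σ(broken) = 4903 kJ
Bonds formed (products):
  C=O: 6 × 781 = 4686
  O-H: 4 × 454 = 1816
  Σ(formed) = 6502 kJ
ΔH = Σ(broken) − Σ(formed) = 4903 − 6502 = −1599 kJ
For 4× the reaction as written: 4 × (−1599) = −6396 kJ

ΔH = −6396 kJ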